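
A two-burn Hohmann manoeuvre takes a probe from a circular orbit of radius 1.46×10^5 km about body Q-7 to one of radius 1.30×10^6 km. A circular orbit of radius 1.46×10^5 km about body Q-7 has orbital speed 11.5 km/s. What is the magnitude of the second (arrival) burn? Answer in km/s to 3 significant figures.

From the circular-orbit relation v² = μ/r at r = 1.46×10^5 km: μ = v²r = (11.5)² × 1.46×10^5 = 1.93085×10^7 km³/s².
Semi-major axis of the transfer orbit: a_t = (1.460×10^5 + 1.300×10^6)/2 = 7.230×10^5 km.
On the circular orbit at r = 1.300×10^6 km, v_c = √(μ/r) = 3.854 km/s.
Vis-viva on the transfer ellipse at r = 1.300×10^6 km gives v_t = √[μ(2/r − 1/a_t)] = 1.732 km/s.
Δv₂ = |v_t − v_c| = |1.732 − 3.854| = 2.122 km/s.

Δv₂ = 2.12 km/s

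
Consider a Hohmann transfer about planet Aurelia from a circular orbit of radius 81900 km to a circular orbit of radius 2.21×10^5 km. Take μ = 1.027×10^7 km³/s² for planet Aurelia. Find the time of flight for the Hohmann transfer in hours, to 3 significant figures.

Transfer-ellipse semi-major axis a_t = (r₁ + r₂)/2 = (81900 + 2.210×10^5)/2 = 1.5145×10^5 km.
Transfer time t = π√(a_t³/μ) = π√((1.5145×10^5)³ / 1.027×10^7) = 57779 s.
Converting: 57779 s ÷ 3600 s/hour = 16.0 hours.

t = 16.0 hours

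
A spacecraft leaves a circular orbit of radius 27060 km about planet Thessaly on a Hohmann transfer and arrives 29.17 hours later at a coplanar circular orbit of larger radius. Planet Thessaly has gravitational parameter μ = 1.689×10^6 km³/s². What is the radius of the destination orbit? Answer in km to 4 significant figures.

Transfer time t = 29.17 hours = 1.05012×10^5 s, and t = π√(a_t³/μ).
So a_t = (μ t²/π²)^(1/3) = (1.689×10^6 × (1.05012×10^5)² / π²)^(1/3) = 1.2358×10^5 km.
Since a_t = (r₁ + r₂)/2, r₂ = 2a_t − r₁ = 2×1.2358×10^5 − 27060 = 2.201×10^5 km.

r₂ = 2.201×10^5 km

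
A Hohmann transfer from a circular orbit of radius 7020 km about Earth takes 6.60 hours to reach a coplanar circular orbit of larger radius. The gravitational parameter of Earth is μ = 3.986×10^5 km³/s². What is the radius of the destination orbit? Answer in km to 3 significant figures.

r₂ = 49700 km

Transfer time t = 6.60 hours = 23760 s, and t = π√(a_t³/μ).
So a_t = (μ t²/π²)^(1/3) = (3.986×10^5 × (23760)² / π²)^(1/3) = 28356 km.
Since a_t = (r₁ + r₂)/2, r₂ = 2a_t − r₁ = 2×28356 − 7020 = 49692 km.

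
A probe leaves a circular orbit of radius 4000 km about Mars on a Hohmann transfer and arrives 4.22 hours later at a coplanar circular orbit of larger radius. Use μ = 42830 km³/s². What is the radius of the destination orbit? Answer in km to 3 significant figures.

r₂ = 16000 km

Transfer time t = 4.22 hours = 15192 s, and t = π√(a_t³/μ).
So a_t = (μ t²/π²)^(1/3) = (42830 × (15192)² / π²)^(1/3) = 10005 km.
Since a_t = (r₁ + r₂)/2, r₂ = 2a_t − r₁ = 2×10005 − 4000 = 16010 km.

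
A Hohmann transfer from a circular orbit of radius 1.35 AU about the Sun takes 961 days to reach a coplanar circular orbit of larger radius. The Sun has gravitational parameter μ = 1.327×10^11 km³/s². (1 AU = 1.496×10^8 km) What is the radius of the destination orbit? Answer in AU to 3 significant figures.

In km: r₁ = 1.35 × 1.496×10^8 = 2.0196×10^8 km.
Transfer time t = 961 days = 8.30304×10^7 s, and t = π√(a_t³/μ).
So a_t = (μ t²/π²)^(1/3) = (1.327×10^11 × (8.30304×10^7)² / π²)^(1/3) = 4.5257×10^8 km.
Since a_t = (r₁ + r₂)/2, r₂ = 2a_t − r₁ = 2×4.5257×10^8 − 2.0196×10^8 = 7.0318×10^8 km.
In AU: r₂ = 7.0318×10^8 / 1.496×10^8 = 4.70 AU.

r₂ = 4.70 AU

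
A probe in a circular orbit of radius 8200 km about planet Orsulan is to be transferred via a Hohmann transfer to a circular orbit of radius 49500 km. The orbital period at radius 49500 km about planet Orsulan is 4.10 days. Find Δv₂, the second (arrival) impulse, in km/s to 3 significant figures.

Δv₂ = 0.410 km/s

From Kepler's third law T² = 4π²r³/μ at r = 49500 km, T = 4.10 days = 4.10 × 86400 s = 3.5424×10^5 s: μ = 4π²r³/T² = 38157.5 km³/s².
Semi-major axis of the transfer orbit: a_t = (8200 + 49500)/2 = 28850 km.
Circular speed at r = 49500 km: v_c = √(μ/r) = 0.8780 km/s.
Transfer-orbit speed at the same r (vis-viva, a = a_t): v_t = √[μ(2/r − 1/a_t)] = 0.4681 km/s.
Δv₂ = |v_t − v_c| = |0.4681 − 0.8780| = 0.4099 km/s.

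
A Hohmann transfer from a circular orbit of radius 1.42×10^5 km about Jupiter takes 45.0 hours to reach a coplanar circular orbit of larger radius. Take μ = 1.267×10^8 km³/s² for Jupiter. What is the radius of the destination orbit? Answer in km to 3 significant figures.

Transfer time t = 45.0 hours = 1.620×10^5 s, and t = π√(a_t³/μ).
So a_t = (μ t²/π²)^(1/3) = (1.267×10^8 × (1.620×10^5)² / π²)^(1/3) = 6.9583×10^5 km.
Since a_t = (r₁ + r₂)/2, r₂ = 2a_t − r₁ = 2×6.9583×10^5 − 1.420×10^5 = 1.24966×10^6 km.

r₂ = 1.25×10^6 km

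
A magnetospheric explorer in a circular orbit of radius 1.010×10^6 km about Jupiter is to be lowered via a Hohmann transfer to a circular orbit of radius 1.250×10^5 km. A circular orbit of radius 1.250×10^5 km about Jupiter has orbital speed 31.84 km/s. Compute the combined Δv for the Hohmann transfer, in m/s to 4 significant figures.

From the circular-orbit relation v² = μ/r at r = 1.250×10^5 km: μ = v²r = (31.84)² × 1.250×10^5 = 1.26723×10^8 km³/s².
Transfer-ellipse semi-major axis a_t = (r₁ + r₂)/2 = (1.010×10^6 + 1.250×10^5)/2 = 5.675×10^5 km.
Circular speed at r₁: v₁ = √(μ/r₁) = √(1.26723×10^8/1.010×10^6) = 11.201 km/s.
Transfer-orbit speed at r₁ (vis-viva): v_a = √[μ(2/r₁ − 1/a_t)] = 5.2570 km/s.
First burn Δv₁ = |v_a − v₁| = 5.944 km/s.
Circular speed at r₂: v₂ = √(μ/r₂) = 31.84 km/s.
Transfer-orbit speed at r₂: v_p = √[μ(2/r₂ − 1/a_t)] = 42.48 km/s.
Second burn Δv₂ = |v₂ − v_p| = 10.64 km/s.
Total Δv = Δv₁ + Δv₂ = 16.58 km/s.

Δv = 16580 m/s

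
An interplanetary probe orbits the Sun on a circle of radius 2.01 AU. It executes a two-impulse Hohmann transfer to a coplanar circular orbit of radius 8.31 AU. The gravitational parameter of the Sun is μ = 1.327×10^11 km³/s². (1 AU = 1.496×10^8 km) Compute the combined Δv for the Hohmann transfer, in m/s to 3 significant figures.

In km: r₁ = 2.01 × 1.496×10^8 = 3.00696×10^8 km; r₂ = 8.31 × 1.496×10^8 = 1.243176×10^9 km.
The Hohmann ellipse has a_t = (r₁ + r₂)/2 = 7.71936×10^8 km.
Circular speed at r₁: v₁ = √(μ/r₁) = √(1.327×10^11/3.00696×10^8) = 21.007 km/s.
On the transfer ellipse at r₁, vis-viva gives v_p = √[μ(2/r₁ − 1/a_t)] = 26.659 km/s.
First burn Δv₁ = |v_p − v₁| = 5.652 km/s.
Circular speed at r₂: v₂ = √(μ/r₂) = 10.3316 km/s.
Transfer-orbit speed at r₂: v_a = √[μ(2/r₂ − 1/a_t)] = 6.44826 km/s.
Second burn Δv₂ = |v₂ − v_a| = 3.883 km/s.
Total Δv = Δv₁ + Δv₂ = 9.535 km/s.

Δv = 9540 m/s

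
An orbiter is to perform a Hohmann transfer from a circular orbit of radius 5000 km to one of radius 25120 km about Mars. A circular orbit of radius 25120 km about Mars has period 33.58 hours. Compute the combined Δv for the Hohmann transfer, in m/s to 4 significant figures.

Δv = 1406 m/s

From Kepler's third law T² = 4π²r³/μ at r = 25120 km, T = 33.58 hours = 33.58 × 3600 s = 1.20888×10^5 s: μ = 4π²r³/T² = 42820.6 km³/s².
Semi-major axis of the transfer orbit: a_t = (5000 + 25120)/2 = 15060 km.
Circular speed at r₁: v₁ = √(μ/r₁) = √(42820.6/5000) = 2.92645 km/s.
Transfer-orbit speed at r₁ (v² = μ(2/r − 1/a)): v_p = √[μ(2/r₁ − 1/a_t)] = 3.77954 km/s.
First burn Δv₁ = |v_p − v₁| = 0.8531 km/s.
Circular speed at r₂: v₂ = √(μ/r₂) = 1.3056 km/s.
Transfer-orbit speed at r₂: v_a = √[μ(2/r₂ − 1/a_t)] = 0.75230 km/s.
Second burn Δv₂ = |v₂ − v_a| = 0.5533 km/s.
Total Δv = Δv₁ + Δv₂ = 1.406 km/s.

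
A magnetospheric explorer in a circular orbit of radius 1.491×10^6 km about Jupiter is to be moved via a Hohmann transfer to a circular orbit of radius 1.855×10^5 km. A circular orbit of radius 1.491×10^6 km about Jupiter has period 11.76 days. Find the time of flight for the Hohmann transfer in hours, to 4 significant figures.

From Kepler's third law T² = 4π²r³/μ at r = 1.491×10^6 km, T = 11.76 days = 11.76 × 86400 s = 1.016064×10^6 s: μ = 4π²r³/T² = 1.26751×10^8 km³/s².
Semi-major axis of the transfer orbit: a_t = (1.491×10^6 + 1.855×10^5)/2 = 8.3825×10^5 km.
By Kepler's third law the transfer-orbit period is T = 2π√(a_t³/μ), so t = T/2 = 2.1416×10^5 s.
Converting: 2.1416×10^5 s ÷ 3600 s/hour = 59.49 hours.

t = 59.49 hours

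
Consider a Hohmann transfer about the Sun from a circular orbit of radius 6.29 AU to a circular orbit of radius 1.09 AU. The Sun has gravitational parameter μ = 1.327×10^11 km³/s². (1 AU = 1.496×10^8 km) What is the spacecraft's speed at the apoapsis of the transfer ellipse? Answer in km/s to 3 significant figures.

v = 6.45 km/s

In km: r₁ = 6.29 × 1.496×10^8 = 9.40984×10^8 km; r₂ = 1.09 × 1.496×10^8 = 1.63064×10^8 km.
Semi-major axis of the transfer orbit: a_t = (9.40984×10^8 + 1.63064×10^8)/2 = 5.52024×10^8 km.
The apoapsis of the transfer ellipse is at r = 9.40984×10^8 km.
Applying v² = μ(2/r − 1/a_t): v = 6.454 km/s.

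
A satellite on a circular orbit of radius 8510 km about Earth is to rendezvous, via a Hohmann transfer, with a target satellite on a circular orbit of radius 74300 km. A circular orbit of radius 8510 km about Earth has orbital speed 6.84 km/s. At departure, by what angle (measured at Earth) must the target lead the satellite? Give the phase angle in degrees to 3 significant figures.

From the circular-orbit relation v² = μ/r at r = 8510 km: μ = v²r = (6.84)² × 8510 = 3.98145×10^5 km³/s².
The Hohmann ellipse has a_t = (r₁ + r₂)/2 = 41405 km.
The half-period of the transfer ellipse is t = π√(a_t³/μ) = 41948 s.
The target's mean motion on its circular orbit is ω₂ = √(μ/r₂³) = 3.1156×10^-5 rad/s.
Angle swept by the target during transfer: ω₂·t = 1.3069 rad = 74.88°.
The satellite traverses 180° on the transfer ellipse, so the target must lead by 180° − 74.88° = 105°.

φ = 105°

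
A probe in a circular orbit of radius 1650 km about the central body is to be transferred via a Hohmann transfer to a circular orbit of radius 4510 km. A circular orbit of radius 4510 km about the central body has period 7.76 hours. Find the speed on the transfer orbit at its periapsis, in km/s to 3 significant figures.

v = 2.03 km/s

From Kepler's third law T² = 4π²r³/μ at r = 4510 km, T = 7.76 hours = 7.76 × 3600 s = 27936 s: μ = 4π²r³/T² = 4640.46 km³/s².
The Hohmann ellipse has a_t = (r₁ + r₂)/2 = 3080 km.
The periapsis of the transfer ellipse is at r = 1650 km.
Vis-viva: v = √[μ(2/r − 1/a_t)] = √[4640.46 × (2/1650 − 1/3080)] = 2.029 km/s.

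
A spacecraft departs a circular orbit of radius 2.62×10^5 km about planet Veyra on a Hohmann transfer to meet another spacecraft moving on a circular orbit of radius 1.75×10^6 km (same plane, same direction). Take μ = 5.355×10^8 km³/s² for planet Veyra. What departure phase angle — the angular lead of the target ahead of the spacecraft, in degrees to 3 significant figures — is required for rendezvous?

Transfer-ellipse semi-major axis a_t = (r₁ + r₂)/2 = (2.620×10^5 + 1.750×10^6)/2 = 1.006×10^6 km.
The half-period of the transfer ellipse is t = π√(a_t³/μ) = 1.36983×10^5 s.
Target angular speed ω₂ = √(μ/r₂³) = 9.99592×10^-6 rad/s.
Angle swept by the target during transfer: ω₂·t = 1.36927 rad = 78.45°.
Arrival is 180° from departure on the ellipse, so φ = 180° − 78.45° = 102°.

φ = 102°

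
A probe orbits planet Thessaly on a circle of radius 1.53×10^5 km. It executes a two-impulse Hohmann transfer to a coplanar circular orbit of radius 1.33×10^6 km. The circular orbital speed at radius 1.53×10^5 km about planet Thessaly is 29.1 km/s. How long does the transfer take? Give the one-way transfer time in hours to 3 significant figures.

t = 49.0 hours

From the circular-orbit relation v² = μ/r at r = 1.53×10^5 km: μ = v²r = (29.1)² × 1.53×10^5 = 1.29562×10^8 km³/s².
The Hohmann ellipse has a_t = (r₁ + r₂)/2 = 7.415×10^5 km.
Transfer time t = π√(a_t³/μ) = π√((7.415×10^5)³ / 1.29562×10^8) = 1.7623×10^5 s.
Converting: 1.7623×10^5 s ÷ 3600 s/hour = 49.0 hours.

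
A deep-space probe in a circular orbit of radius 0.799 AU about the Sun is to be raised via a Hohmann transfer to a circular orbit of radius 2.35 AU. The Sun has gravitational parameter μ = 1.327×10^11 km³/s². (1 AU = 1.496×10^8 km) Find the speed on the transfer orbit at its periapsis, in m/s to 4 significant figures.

In km: r₁ = 0.799 × 1.496×10^8 = 1.195304×10^8 km; r₂ = 2.35 × 1.496×10^8 = 3.5156×10^8 km.
Transfer-ellipse semi-major axis a_t = (r₁ + r₂)/2 = (1.195304×10^8 + 3.5156×10^8)/2 = 2.355452×10^8 km.
The periapsis of the transfer ellipse is at r = 1.195304×10^8 km.
From the vis-viva equation, v = √[μ(2/r − 1/a_t)] = 40.71 km/s.

v = 40710 m/s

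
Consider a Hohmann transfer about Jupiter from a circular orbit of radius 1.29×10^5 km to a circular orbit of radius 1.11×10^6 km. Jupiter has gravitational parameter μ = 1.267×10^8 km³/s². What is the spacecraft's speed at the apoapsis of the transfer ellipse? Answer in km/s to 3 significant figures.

v = 4.88 km/s

Transfer-ellipse semi-major axis a_t = (r₁ + r₂)/2 = (1.290×10^5 + 1.110×10^6)/2 = 6.195×10^5 km.
At apoapsis, r = 1.110×10^6 km.
Applying v² = μ(2/r − 1/a_t): v = 4.875 km/s.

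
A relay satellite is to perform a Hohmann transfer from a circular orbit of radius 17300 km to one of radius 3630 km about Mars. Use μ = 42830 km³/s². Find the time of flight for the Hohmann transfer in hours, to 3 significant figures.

Transfer-ellipse semi-major axis a_t = (r₁ + r₂)/2 = (17300 + 3630)/2 = 10465 km.
Half the transfer-orbit period gives t = π√(a_t³/μ) = 16250 s.
Converting: 16250 s ÷ 3600 s/hour = 4.51 hours.

t = 4.51 hours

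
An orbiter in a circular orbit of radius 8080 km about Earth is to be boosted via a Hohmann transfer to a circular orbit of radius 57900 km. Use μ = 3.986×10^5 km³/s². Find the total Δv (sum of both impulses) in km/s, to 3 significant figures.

Transfer-ellipse semi-major axis a_t = (r₁ + r₂)/2 = (8080 + 57900)/2 = 32990 km.
At r₁ the circular-orbit speed is v₁ = √(μ/r₁) = 7.02365 km/s.
On the transfer ellipse at r₁, vis-viva gives v_p = √[μ(2/r₁ − 1/a_t)] = 9.30489 km/s.
First burn Δv₁ = |v_p − v₁| = 2.28124 km/s.
Circular speed at r₂: v₂ = √(μ/r₂) = 2.623792 km/s.
Transfer-orbit speed at r₂: v_a = √[μ(2/r₂ − 1/a_t)] = 1.298506 km/s.
Second burn Δv₂ = |v₂ − v_a| = 1.32529 km/s.
Total Δv = Δv₁ + Δv₂ = 3.607 km/s.

Δv = 3.61 km/s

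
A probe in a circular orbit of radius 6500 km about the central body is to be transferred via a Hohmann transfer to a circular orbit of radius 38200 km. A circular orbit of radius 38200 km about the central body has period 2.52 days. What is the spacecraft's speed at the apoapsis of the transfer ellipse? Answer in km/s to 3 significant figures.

From Kepler's third law T² = 4π²r³/μ at r = 38200 km, T = 2.52 days = 2.52 × 86400 s = 2.17728×10^5 s: μ = 4π²r³/T² = 46421.7 km³/s².
The Hohmann ellipse has a_t = (r₁ + r₂)/2 = 22350 km.
At apoapsis, r = 38200 km.
Applying v² = μ(2/r − 1/a_t): v = 0.5945 km/s.

v = 0.594 km/s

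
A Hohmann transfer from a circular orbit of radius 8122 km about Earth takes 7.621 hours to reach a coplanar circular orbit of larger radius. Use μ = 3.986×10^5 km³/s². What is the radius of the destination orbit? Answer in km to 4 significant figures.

Transfer time t = 7.621 hours = 27435.6 s, and t = π√(a_t³/μ).
So a_t = (μ t²/π²)^(1/3) = (3.986×10^5 × (27435.6)² / π²)^(1/3) = 31210 km.
Since a_t = (r₁ + r₂)/2, r₂ = 2a_t − r₁ = 2×31210 − 8122 = 54298 km.

r₂ = 54300 km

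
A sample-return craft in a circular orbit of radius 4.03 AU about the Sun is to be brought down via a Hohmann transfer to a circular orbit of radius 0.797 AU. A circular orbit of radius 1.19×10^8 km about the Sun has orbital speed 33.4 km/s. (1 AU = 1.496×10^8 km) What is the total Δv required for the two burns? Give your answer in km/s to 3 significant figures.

From the circular-orbit relation v² = μ/r at r = 1.19×10^8 km: μ = v²r = (33.4)² × 1.19×10^8 = 1.32752×10^11 km³/s².
In km: r₁ = 4.03 × 1.496×10^8 = 6.02888×10^8 km; r₂ = 0.797 × 1.496×10^8 = 1.192312×10^8 km.
Semi-major axis of the transfer orbit: a_t = (6.02888×10^8 + 1.192312×10^8)/2 = 3.610596×10^8 km.
Circular speed at r₁: v₁ = √(μ/r₁) = √(1.32752×10^11/6.02888×10^8) = 14.839 km/s.
Transfer-orbit speed at r₁ (vis-viva): v_a = √[μ(2/r₁ − 1/a_t)] = 8.5272 km/s.
First burn Δv₁ = |v_a − v₁| = 6.312 km/s.
At r₂, v₂ = √(μ/r₂) = 33.37 km/s.
Transfer-orbit speed at r₂: v_p = √[μ(2/r₂ − 1/a_t)] = 43.12 km/s.
Second burn Δv₂ = |v₂ − v_p| = 9.750 km/s.
Total Δv = Δv₁ + Δv₂ = 16.06 km/s.

Δv = 16.1 km/s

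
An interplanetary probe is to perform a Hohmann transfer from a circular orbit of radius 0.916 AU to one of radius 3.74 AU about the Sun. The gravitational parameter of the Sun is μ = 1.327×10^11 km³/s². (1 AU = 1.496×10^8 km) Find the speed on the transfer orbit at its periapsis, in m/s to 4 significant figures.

In km: r₁ = 0.916 × 1.496×10^8 = 1.370336×10^8 km; r₂ = 3.74 × 1.496×10^8 = 5.59504×10^8 km.
The Hohmann ellipse has a_t = (r₁ + r₂)/2 = 3.482688×10^8 km.
The periapsis of the transfer ellipse is at r = 1.370336×10^8 km.
Vis-viva: v = √[μ(2/r − 1/a_t)] = √[1.327×10^11 × (2/1.370336×10^8 − 1/3.482688×10^8)] = 39.44 km/s.

v = 39440 m/s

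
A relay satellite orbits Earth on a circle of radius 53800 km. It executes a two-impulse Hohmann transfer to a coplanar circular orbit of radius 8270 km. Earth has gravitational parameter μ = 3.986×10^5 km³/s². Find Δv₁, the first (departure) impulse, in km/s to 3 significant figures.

Δv₁ = 1.32 km/s

Semi-major axis of the transfer orbit: a_t = (53800 + 8270)/2 = 31035 km.
On the circular orbit at r = 53800 km, v_c = √(μ/r) = 2.722 km/s.
Vis-viva on the transfer ellipse at r = 53800 km gives v_t = √[μ(2/r − 1/a_t)] = 1.405 km/s.
Δv₁ = |v_t − v_c| = |1.405 − 2.722| = 1.317 km/s.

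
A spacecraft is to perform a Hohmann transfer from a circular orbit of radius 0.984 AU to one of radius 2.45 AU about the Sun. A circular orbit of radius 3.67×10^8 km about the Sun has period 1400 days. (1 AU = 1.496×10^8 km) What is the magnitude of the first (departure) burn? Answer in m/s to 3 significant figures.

Δv₁ = 5860 m/s

From Kepler's third law T² = 4π²r³/μ at r = 3.67×10^8 km, T = 1400 days = 1400 × 86400 s = 1.2096×10^8 s: μ = 4π²r³/T² = 1.33375×10^11 km³/s².
In km: r₁ = 0.984 × 1.496×10^8 = 1.472064×10^8 km; r₂ = 2.45 × 1.496×10^8 = 3.6652×10^8 km.
The Hohmann ellipse has a_t = (r₁ + r₂)/2 = 2.568632×10^8 km.
On the circular orbit at r = 1.472064×10^8 km, v_c = √(μ/r) = 30.10051 km/s.
Vis-viva on the transfer ellipse at r = 1.472064×10^8 km gives v_t = √[μ(2/r − 1/a_t)] = 35.95603 km/s.
Δv₁ = |v_t − v_c| = |35.95603 − 30.10051| = 5.856 km/s.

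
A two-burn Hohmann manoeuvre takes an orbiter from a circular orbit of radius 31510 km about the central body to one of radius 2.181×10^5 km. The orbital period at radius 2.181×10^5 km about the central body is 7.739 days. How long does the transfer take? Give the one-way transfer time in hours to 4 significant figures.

t = 40.20 hours

From Kepler's third law T² = 4π²r³/μ at r = 2.181×10^5 km, T = 7.739 days = 7.739 × 86400 s = 6.686496×10^5 s: μ = 4π²r³/T² = 9.16072×10^5 km³/s².
Transfer-ellipse semi-major axis a_t = (r₁ + r₂)/2 = (31510 + 2.181×10^5)/2 = 1.24805×10^5 km.
By Kepler's third law the transfer-orbit period is T = 2π√(a_t³/μ), so t = T/2 = 1.4472×10^5 s.
Converting: 1.4472×10^5 s ÷ 3600 s/hour = 40.20 hours.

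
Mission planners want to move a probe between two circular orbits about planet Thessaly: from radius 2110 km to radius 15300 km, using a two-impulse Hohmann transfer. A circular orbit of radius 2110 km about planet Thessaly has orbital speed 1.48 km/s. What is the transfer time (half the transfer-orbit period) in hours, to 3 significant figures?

From the circular-orbit relation v² = μ/r at r = 2110 km: μ = v²r = (1.48)² × 2110 = 4621.74 km³/s².
Transfer-ellipse semi-major axis a_t = (r₁ + r₂)/2 = (2110 + 15300)/2 = 8705 km.
Transfer time t = π√(a_t³/μ) = π√((8705)³ / 4621.74) = 37530 s.
Converting: 37530 s ÷ 3600 s/hour = 10.4 hours.

t = 10.4 hours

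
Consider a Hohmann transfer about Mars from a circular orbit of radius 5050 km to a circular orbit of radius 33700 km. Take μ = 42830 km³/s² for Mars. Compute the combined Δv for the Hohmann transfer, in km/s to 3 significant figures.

Δv = 1.48 km/s

Semi-major axis of the transfer orbit: a_t = (5050 + 33700)/2 = 19375 km.
At r₁ the circular-orbit speed is v₁ = √(μ/r₁) = 2.9122 km/s.
Transfer-orbit speed at r₁ (v² = μ(2/r − 1/a)): v_p = √[μ(2/r₁ − 1/a_t)] = 3.8408 km/s.
First burn Δv₁ = |v_p − v₁| = 0.9286 km/s.
At r₂, v₂ = √(μ/r₂) = 1.12735 km/s.
Transfer-orbit speed at r₂: v_a = √[μ(2/r₂ − 1/a_t)] = 0.575551 km/s.
Second burn Δv₂ = |v₂ − v_a| = 0.5518 km/s.
Total Δv = Δv₁ + Δv₂ = 1.480 km/s.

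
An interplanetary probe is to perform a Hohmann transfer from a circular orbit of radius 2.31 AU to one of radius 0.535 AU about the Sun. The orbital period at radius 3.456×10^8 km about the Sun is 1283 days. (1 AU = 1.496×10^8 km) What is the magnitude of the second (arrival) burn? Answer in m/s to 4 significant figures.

Δv₂ = 11170 m/s

From Kepler's third law T² = 4π²r³/μ at r = 3.456×10^8 km, T = 1283 days = 1283 × 86400 s = 1.108512×10^8 s: μ = 4π²r³/T² = 1.32617×10^11 km³/s².
In km: r₁ = 2.31 × 1.496×10^8 = 3.45576×10^8 km; r₂ = 0.535 × 1.496×10^8 = 8.0036×10^7 km.
The Hohmann ellipse has a_t = (r₁ + r₂)/2 = 2.12806×10^8 km.
Circular speed at r = 8.0036×10^7 km: v_c = √(μ/r) = 40.706 km/s.
Vis-viva on the transfer ellipse at r = 8.0036×10^7 km gives v_t = √[μ(2/r − 1/a_t)] = 51.873 km/s.
Δv₂ = |v_t − v_c| = |51.873 − 40.706| = 11.17 km/s.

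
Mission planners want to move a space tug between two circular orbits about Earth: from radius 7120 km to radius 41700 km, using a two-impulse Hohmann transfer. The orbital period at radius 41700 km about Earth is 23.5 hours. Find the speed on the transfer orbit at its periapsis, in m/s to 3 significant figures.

v = 9800 m/s

From Kepler's third law T² = 4π²r³/μ at r = 41700 km, T = 23.5 hours = 23.5 × 3600 s = 84600 s: μ = 4π²r³/T² = 3.99970×10^5 km³/s².
Semi-major axis of the transfer orbit: a_t = (7120 + 41700)/2 = 24410 km.
At periapsis, r = 7120 km.
From the vis-viva equation, v = √[μ(2/r − 1/a_t)] = 9.796 km/s.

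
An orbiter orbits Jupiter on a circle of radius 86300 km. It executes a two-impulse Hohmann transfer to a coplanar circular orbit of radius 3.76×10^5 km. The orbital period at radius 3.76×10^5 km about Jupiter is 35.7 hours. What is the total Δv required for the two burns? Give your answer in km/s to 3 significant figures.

Δv = 17.7 km/s

From Kepler's third law T² = 4π²r³/μ at r = 3.76×10^5 km, T = 35.7 hours = 35.7 × 3600 s = 1.2852×10^5 s: μ = 4π²r³/T² = 1.27052×10^8 km³/s².
The Hohmann ellipse has a_t = (r₁ + r₂)/2 = 2.3115×10^5 km.
At r₁ the circular-orbit speed is v₁ = √(μ/r₁) = 38.37 km/s.
Transfer-orbit speed at r₁ (v² = μ(2/r − 1/a)): v_p = √[μ(2/r₁ − 1/a_t)] = 48.94 km/s.
First burn Δv₁ = |v_p − v₁| = 10.57 km/s.
At r₂, v₂ = √(μ/r₂) = 18.38 km/s.
Transfer-orbit speed at r₂: v_a = √[μ(2/r₂ − 1/a_t)] = 11.23 km/s.
Second burn Δv₂ = |v₂ − v_a| = 7.150 km/s.
Total Δv = Δv₁ + Δv₂ = 17.72 km/s.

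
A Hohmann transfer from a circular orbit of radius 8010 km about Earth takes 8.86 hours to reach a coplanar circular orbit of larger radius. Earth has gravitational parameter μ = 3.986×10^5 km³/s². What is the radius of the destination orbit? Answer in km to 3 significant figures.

Transfer time t = 8.86 hours = 31896 s, and t = π√(a_t³/μ).
So a_t = (μ t²/π²)^(1/3) = (3.986×10^5 × (31896)² / π²)^(1/3) = 34507 km.
Since a_t = (r₁ + r₂)/2, r₂ = 2a_t − r₁ = 2×34507 − 8010 = 61004 km.

r₂ = 61000 km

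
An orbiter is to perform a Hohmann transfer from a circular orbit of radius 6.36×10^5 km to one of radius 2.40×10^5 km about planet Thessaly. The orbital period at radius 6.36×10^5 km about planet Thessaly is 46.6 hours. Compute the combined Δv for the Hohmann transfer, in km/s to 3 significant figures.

From Kepler's third law T² = 4π²r³/μ at r = 6.36×10^5 km, T = 46.6 hours = 46.6 × 3600 s = 1.6776×10^5 s: μ = 4π²r³/T² = 3.60873×10^8 km³/s².
Transfer-ellipse semi-major axis a_t = (r₁ + r₂)/2 = (6.360×10^5 + 2.400×10^5)/2 = 4.380×10^5 km.
Circular speed at r₁: v₁ = √(μ/r₁) = √(3.60873×10^8/6.360×10^5) = 23.8204 km/s.
On the transfer ellipse at r₁, vis-viva equation gives v_a = √[μ(2/r₁ − 1/a_t)] = 17.6326 km/s.
First burn Δv₁ = |v_a − v₁| = 6.188 km/s.
At r₂, v₂ = √(μ/r₂) = 38.78 km/s.
Transfer-orbit speed at r₂: v_p = √[μ(2/r₂ − 1/a_t)] = 46.73 km/s.
Second burn Δv₂ = |v₂ − v_p| = 7.950 km/s.
Total Δv = Δv₁ + Δv₂ = 14.14 km/s.

Δv = 14.1 km/s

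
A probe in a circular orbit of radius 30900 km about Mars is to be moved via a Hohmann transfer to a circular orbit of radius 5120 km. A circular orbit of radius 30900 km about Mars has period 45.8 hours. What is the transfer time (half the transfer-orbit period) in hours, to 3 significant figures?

From Kepler's third law T² = 4π²r³/μ at r = 30900 km, T = 45.8 hours = 45.8 × 3600 s = 1.6488×10^5 s: μ = 4π²r³/T² = 42844.9 km³/s².
Transfer-ellipse semi-major axis a_t = (r₁ + r₂)/2 = (30900 + 5120)/2 = 18010 km.
Half the transfer-orbit period gives t = π√(a_t³/μ) = 36680 s.
Converting: 36680 s ÷ 3600 s/hour = 10.2 hours.

t = 10.2 hours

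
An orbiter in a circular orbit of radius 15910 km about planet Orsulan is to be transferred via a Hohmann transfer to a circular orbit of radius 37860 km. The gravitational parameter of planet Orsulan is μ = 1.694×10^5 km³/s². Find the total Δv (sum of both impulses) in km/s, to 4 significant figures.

Transfer-ellipse semi-major axis a_t = (r₁ + r₂)/2 = (15910 + 37860)/2 = 26885 km.
Circular speed at r₁: v₁ = √(μ/r₁) = √(1.694×10^5/15910) = 3.2630 km/s.
On the transfer ellipse at r₁, vis-viva equation gives v_p = √[μ(2/r₁ − 1/a_t)] = 3.8722 km/s.
First burn Δv₁ = |v_p − v₁| = 0.6092 km/s.
Circular speed at r₂: v₂ = √(μ/r₂) = 2.1153 km/s.
Transfer-orbit speed at r₂: v_a = √[μ(2/r₂ − 1/a_t)] = 1.6272 km/s.
Second burn Δv₂ = |v₂ − v_a| = 0.4881 km/s.
Total Δv = Δv₁ + Δv₂ = 1.097 km/s.

Δv = 1.097 km/s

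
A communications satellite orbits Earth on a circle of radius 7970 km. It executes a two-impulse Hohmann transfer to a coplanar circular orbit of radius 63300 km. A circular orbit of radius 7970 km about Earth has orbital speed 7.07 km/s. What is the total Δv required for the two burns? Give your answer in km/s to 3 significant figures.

Δv = 3.68 km/s

From the circular-orbit relation v² = μ/r at r = 7970 km: μ = v²r = (7.07)² × 7970 = 3.98380×10^5 km³/s².
Transfer-ellipse semi-major axis a_t = (r₁ + r₂)/2 = (7970 + 63300)/2 = 35635 km.
Circular speed at r₁: v₁ = √(μ/r₁) = √(3.98380×10^5/7970) = 7.070 km/s.
On the transfer ellipse at r₁, vis-viva gives v_p = √[μ(2/r₁ − 1/a_t)] = 9.423 km/s.
First burn Δv₁ = |v_p − v₁| = 2.353 km/s.
Circular speed at r₂: v₂ = √(μ/r₂) = 2.5087 km/s.
Transfer-orbit speed at r₂: v_a = √[μ(2/r₂ − 1/a_t)] = 1.1864 km/s.
Second burn Δv₂ = |v₂ − v_a| = 1.322 km/s.
Total Δv = Δv₁ + Δv₂ = 3.675 km/s.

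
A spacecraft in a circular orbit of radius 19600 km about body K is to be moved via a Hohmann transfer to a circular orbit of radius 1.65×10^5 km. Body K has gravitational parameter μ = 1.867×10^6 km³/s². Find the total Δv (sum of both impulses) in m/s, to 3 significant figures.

Semi-major axis of the transfer orbit: a_t = (19600 + 1.650×10^5)/2 = 92300 km.
At r₁ the circular-orbit speed is v₁ = √(μ/r₁) = 9.7599 km/s.
Transfer-orbit speed at r₁ (v² = μ(2/r − 1/a)): v_p = √[μ(2/r₁ − 1/a_t)] = 13.049 km/s.
First burn Δv₁ = |v_p − v₁| = 3.289 km/s.
At r₂, v₂ = √(μ/r₂) = 3.364 km/s.
Transfer-orbit speed at r₂: v_a = √[μ(2/r₂ − 1/a_t)] = 1.550 km/s.
Second burn Δv₂ = |v₂ − v_a| = 1.814 km/s.
Δv = Δv₁ + Δv₂ = 3.289 + 1.814 = 5.103 km/s.

Δv = 5100 m/s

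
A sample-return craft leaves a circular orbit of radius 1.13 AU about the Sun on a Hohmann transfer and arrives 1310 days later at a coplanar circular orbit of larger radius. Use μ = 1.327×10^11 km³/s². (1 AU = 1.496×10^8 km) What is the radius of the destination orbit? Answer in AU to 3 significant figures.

r₂ = 6.31 AU

In km: r₁ = 1.13 × 1.496×10^8 = 1.69048×10^8 km.
Transfer time t = 1310 days = 1.13184×10^8 s, and t = π√(a_t³/μ).
So a_t = (μ t²/π²)^(1/3) = (1.327×10^11 × (1.13184×10^8)² / π²)^(1/3) = 5.5639×10^8 km.
Since a_t = (r₁ + r₂)/2, r₂ = 2a_t − r₁ = 2×5.5639×10^8 − 1.69048×10^8 = 9.43732×10^8 km.
In AU: r₂ = 9.43732×10^8 / 1.496×10^8 = 6.31 AU.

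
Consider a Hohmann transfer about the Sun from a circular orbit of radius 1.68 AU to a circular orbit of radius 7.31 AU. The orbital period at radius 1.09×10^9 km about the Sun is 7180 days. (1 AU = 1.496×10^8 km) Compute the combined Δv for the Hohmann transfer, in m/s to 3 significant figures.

Δv = 10600 m/s

From Kepler's third law T² = 4π²r³/μ at r = 1.09×10^9 km, T = 7180 days = 7180 × 86400 s = 6.20352×10^8 s: μ = 4π²r³/T² = 1.32850×10^11 km³/s².
In km: r₁ = 1.68 × 1.496×10^8 = 2.51328×10^8 km; r₂ = 7.31 × 1.496×10^8 = 1.093576×10^9 km.
Semi-major axis of the transfer orbit: a_t = (2.51328×10^8 + 1.093576×10^9)/2 = 6.72452×10^8 km.
At r₁ the circular-orbit speed is v₁ = √(μ/r₁) = 22.991 km/s.
On the transfer ellipse at r₁, vis-viva equation gives v_p = √[μ(2/r₁ − 1/a_t)] = 29.319 km/s.
First burn Δv₁ = |v_p − v₁| = 6.328 km/s.
At r₂, v₂ = √(μ/r₂) = 11.022 km/s.
Transfer-orbit speed at r₂: v_a = √[μ(2/r₂ − 1/a_t)] = 6.7382 km/s.
Second burn Δv₂ = |v₂ − v_a| = 4.284 km/s.
Total Δv = Δv₁ + Δv₂ = 10.61 km/s.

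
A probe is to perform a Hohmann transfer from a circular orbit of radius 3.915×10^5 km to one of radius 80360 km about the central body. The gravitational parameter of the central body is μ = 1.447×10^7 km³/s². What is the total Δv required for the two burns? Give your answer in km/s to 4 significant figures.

Semi-major axis of the transfer orbit: a_t = (3.915×10^5 + 80360)/2 = 2.3593×10^5 km.
At r₁ the circular-orbit speed is v₁ = √(μ/r₁) = 6.0795 km/s.
On the transfer ellipse at r₁, vis-viva gives v_a = √[μ(2/r₁ − 1/a_t)] = 3.5481 km/s.
First burn Δv₁ = |v_a − v₁| = 2.531 km/s.
At r₂, v₂ = √(μ/r₂) = 13.419 km/s.
Transfer-orbit speed at r₂: v_p = √[μ(2/r₂ − 1/a_t)] = 17.286 km/s.
Second burn Δv₂ = |v₂ − v_p| = 3.867 km/s.
Total Δv = Δv₁ + Δv₂ = 6.398 km/s.

Δv = 6.398 km/s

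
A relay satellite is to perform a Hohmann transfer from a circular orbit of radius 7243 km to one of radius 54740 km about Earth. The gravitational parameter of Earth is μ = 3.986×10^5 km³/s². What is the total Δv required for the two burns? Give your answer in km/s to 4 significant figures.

Semi-major axis of the transfer orbit: a_t = (7243 + 54740)/2 = 30991.5 km.
Circular speed at r₁: v₁ = √(μ/r₁) = √(3.986×10^5/7243) = 7.418 km/s.
On the transfer ellipse at r₁, vis-viva gives v_p = √[μ(2/r₁ − 1/a_t)] = 9.859 km/s.
First burn Δv₁ = |v_p − v₁| = 2.441 km/s.
At r₂, v₂ = √(μ/r₂) = 2.6985 km/s.
Transfer-orbit speed at r₂: v_a = √[μ(2/r₂ − 1/a_t)] = 1.3045 km/s.
Second burn Δv₂ = |v₂ − v_a| = 1.394 km/s.
Δv = Δv₁ + Δv₂ = 2.441 + 1.394 = 3.835 km/s.

Δv = 3.835 km/s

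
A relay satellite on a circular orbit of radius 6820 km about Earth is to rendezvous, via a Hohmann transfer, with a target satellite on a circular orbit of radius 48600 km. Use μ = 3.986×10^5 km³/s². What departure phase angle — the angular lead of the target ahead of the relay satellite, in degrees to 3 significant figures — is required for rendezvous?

Transfer-ellipse semi-major axis a_t = (r₁ + r₂)/2 = (6820 + 48600)/2 = 27710 km.
Transfer time t = π√(a_t³/μ) = 22952.8 s.
Target angular speed ω₂ = √(μ/r₂³) = 5.89270×10^-5 rad/s.
Angle swept by the target during transfer: ω₂·t = 1.3525 rad = 77.49°.
The relay satellite traverses 180° on the transfer ellipse, so the target must lead by 180° − 77.49° = 103°.

φ = 103°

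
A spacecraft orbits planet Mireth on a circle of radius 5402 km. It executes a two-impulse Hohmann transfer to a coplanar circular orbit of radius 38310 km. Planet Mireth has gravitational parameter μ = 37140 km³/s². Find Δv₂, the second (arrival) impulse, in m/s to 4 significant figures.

Semi-major axis of the transfer orbit: a_t = (5402 + 38310)/2 = 21856 km.
On the circular orbit at r = 38310 km, v_c = √(μ/r) = 0.9846 km/s.
Vis-viva on the transfer ellipse at r = 38310 km gives v_t = √[μ(2/r − 1/a_t)] = 0.4895 km/s.
Δv₂ = |v_t − v_c| = |0.4895 − 0.9846| = 0.4951 km/s.

Δv₂ = 495.1 m/s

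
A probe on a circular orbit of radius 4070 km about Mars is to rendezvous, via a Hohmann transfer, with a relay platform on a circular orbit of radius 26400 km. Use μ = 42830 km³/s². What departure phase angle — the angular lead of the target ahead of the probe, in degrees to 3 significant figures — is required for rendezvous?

φ = 101°

The Hohmann ellipse has a_t = (r₁ + r₂)/2 = 15235 km.
Transfer time t = π√(a_t³/μ) = 28545.6 s.
Target angular speed ω₂ = √(μ/r₂³) = 4.82468×10^-5 rad/s.
Angle swept by the target during transfer: ω₂·t = 1.3772 rad = 78.91°.
The probe traverses 180° on the transfer ellipse, so the target must lead by 180° − 78.91° = 101°.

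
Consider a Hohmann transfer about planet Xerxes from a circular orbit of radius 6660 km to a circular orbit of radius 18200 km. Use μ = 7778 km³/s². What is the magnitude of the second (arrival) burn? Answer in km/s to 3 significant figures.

Transfer-ellipse semi-major axis a_t = (r₁ + r₂)/2 = (6660 + 18200)/2 = 12430 km.
On the circular orbit at r = 18200 km, v_c = √(μ/r) = 0.6537 km/s.
Transfer-orbit speed at the same r (vis-viva, a = a_t): v_t = √[μ(2/r − 1/a_t)] = 0.4785 km/s.
Δv₂ = |v_t − v_c| = |0.4785 − 0.6537| = 0.1752 km/s.

Δv₂ = 0.175 km/s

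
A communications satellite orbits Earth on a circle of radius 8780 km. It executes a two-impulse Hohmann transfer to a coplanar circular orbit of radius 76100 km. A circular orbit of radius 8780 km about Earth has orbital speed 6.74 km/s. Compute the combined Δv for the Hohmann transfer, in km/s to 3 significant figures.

Δv = 3.53 km/s

From the circular-orbit relation v² = μ/r at r = 8780 km: μ = v²r = (6.74)² × 8780 = 3.98854×10^5 km³/s².
Transfer-ellipse semi-major axis a_t = (r₁ + r₂)/2 = (8780 + 76100)/2 = 42440 km.
At r₁ the circular-orbit speed is v₁ = √(μ/r₁) = 6.740 km/s.
Transfer-orbit speed at r₁ (vis-viva): v_p = √[μ(2/r₁ − 1/a_t)] = 9.025 km/s.
First burn Δv₁ = |v_p − v₁| = 2.285 km/s.
Circular speed at r₂: v₂ = √(μ/r₂) = 2.289 km/s.
Transfer-orbit speed at r₂: v_a = √[μ(2/r₂ − 1/a_t)] = 1.041 km/s.
Second burn Δv₂ = |v₂ − v_a| = 1.248 km/s.
Δv = Δv₁ + Δv₂ = 2.285 + 1.248 = 3.533 km/s.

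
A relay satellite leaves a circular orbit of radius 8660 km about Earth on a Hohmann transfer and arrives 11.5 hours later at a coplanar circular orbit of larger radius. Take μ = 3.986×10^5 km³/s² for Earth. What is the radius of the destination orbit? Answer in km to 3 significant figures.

r₂ = 73500 km

Transfer time t = 11.5 hours = 41400 s, and t = π√(a_t³/μ).
So a_t = (μ t²/π²)^(1/3) = (3.986×10^5 × (41400)² / π²)^(1/3) = 41059 km.
Since a_t = (r₁ + r₂)/2, r₂ = 2a_t − r₁ = 2×41059 − 8660 = 73458 km.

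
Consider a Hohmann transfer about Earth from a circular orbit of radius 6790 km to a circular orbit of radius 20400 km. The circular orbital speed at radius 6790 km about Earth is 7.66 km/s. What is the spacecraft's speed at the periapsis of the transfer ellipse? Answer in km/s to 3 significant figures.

v = 9.38 km/s

From the circular-orbit relation v² = μ/r at r = 6790 km: μ = v²r = (7.66)² × 6790 = 3.98407×10^5 km³/s².
Transfer-ellipse semi-major axis a_t = (r₁ + r₂)/2 = (6790 + 20400)/2 = 13595 km.
At periapsis, r = 6790 km.
Vis-viva: v = √[μ(2/r − 1/a_t)] = √[3.98407×10^5 × (2/6790 − 1/13595)] = 9.383 km/s.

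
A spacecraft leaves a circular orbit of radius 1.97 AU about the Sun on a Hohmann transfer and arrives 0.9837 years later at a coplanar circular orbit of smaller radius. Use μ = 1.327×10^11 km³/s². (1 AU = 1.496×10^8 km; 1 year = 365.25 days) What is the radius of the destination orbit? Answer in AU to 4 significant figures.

r₂ = 1.170 AU

In km: r₁ = 1.97 × 1.496×10^8 = 2.94712×10^8 km.
Transfer time t = 0.9837 years × 365.25 × 86400 s = 3.104321112×10^7 s, and t = π√(a_t³/μ).
So a_t = (μ t²/π²)^(1/3) = (1.327×10^11 × (3.104321112×10^7)² / π²)^(1/3) = 2.3487×10^8 km.
Since a_t = (r₁ + r₂)/2, r₂ = 2a_t − r₁ = 2×2.3487×10^8 − 2.94712×10^8 = 1.75028×10^8 km.
In AU: r₂ = 1.75028×10^8 / 1.496×10^8 = 1.170 AU.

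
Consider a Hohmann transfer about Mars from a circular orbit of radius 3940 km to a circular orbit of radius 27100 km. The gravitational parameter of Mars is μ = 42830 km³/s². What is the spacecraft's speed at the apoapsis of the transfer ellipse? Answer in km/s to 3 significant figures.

The Hohmann ellipse has a_t = (r₁ + r₂)/2 = 15520 km.
The apoapsis of the transfer ellipse is at r = 27100 km.
Applying v² = μ(2/r − 1/a_t): v = 0.6334 km/s.

v = 0.633 km/s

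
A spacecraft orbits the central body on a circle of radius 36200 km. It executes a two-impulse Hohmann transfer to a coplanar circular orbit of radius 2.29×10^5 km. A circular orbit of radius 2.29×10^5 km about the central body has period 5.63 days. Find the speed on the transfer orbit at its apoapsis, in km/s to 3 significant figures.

v = 1.55 km/s

From Kepler's third law T² = 4π²r³/μ at r = 2.29×10^5 km, T = 5.63 days = 5.63 × 86400 s = 4.86432×10^5 s: μ = 4π²r³/T² = 2.00365×10^6 km³/s².
Semi-major axis of the transfer orbit: a_t = (36200 + 2.290×10^5)/2 = 1.326×10^5 km.
The apoapsis of the transfer ellipse is at r = 2.290×10^5 km.
Vis-viva: v = √[μ(2/r − 1/a_t)] = √[2.00365×10^6 × (2/2.290×10^5 − 1/1.326×10^5)] = 1.546 km/s.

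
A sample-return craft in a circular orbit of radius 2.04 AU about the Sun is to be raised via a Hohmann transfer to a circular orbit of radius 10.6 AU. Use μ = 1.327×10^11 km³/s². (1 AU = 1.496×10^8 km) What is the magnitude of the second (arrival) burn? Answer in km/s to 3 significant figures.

Δv₂ = 3.95 km/s

In km: r₁ = 2.04 × 1.496×10^8 = 3.05184×10^8 km; r₂ = 10.6 × 1.496×10^8 = 1.58576×10^9 km.
The Hohmann ellipse has a_t = (r₁ + r₂)/2 = 9.45472×10^8 km.
Circular speed at r = 1.58576×10^9 km: v_c = √(μ/r) = 9.148 km/s.
Transfer-orbit speed at the same r (vis-viva, a = a_t): v_t = √[μ(2/r − 1/a_t)] = 5.197 km/s.
Δv₂ = |v_t − v_c| = |5.197 − 9.148| = 3.951 km/s.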